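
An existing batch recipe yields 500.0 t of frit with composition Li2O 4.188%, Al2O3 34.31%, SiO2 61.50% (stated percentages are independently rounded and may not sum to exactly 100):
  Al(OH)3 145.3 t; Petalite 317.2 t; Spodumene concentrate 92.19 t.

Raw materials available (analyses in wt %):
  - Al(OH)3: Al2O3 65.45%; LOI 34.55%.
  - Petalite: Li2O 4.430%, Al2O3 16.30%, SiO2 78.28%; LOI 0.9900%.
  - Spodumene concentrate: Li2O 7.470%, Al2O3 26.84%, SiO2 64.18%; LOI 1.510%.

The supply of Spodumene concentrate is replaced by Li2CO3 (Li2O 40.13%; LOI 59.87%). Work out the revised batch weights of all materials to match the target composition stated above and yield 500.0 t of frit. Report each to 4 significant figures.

All arithmetic holds full precision from first step to last — rounding to 4 significant digits extends to each mid-chain value as shown; every reported result is rounded just once; derived quantities are recomputed in full precision (three oxide percentages, the totals, the yield, LOI, glass mass) starting from the weights per 500.0 t of glass as given in the problem or answer text.
Oxide mass targets, per 500.0 t frit:
  Li2O: 4.188% × 500.0 = 20.94 t
  Al2O3: 34.31% × 500.0 = 171.6 t
  SiO2: 61.50% × 500.0 = 307.5 t
Oxide-by-oxide audit with the batch weights as given, against the basis in use (summed amounts equal target values given rounding of the digits):
  Li2O: 392.8·0.04430 + 8.816·0.4013 = 20.94 t (target 20.94 t)
  Al2O3: 164.3·0.6545 + 392.8·0.1630 = 171.6 t (target 171.6 t)
  SiO2: 392.8·0.7828 = 307.5 t (target 307.5 t)
Glass-mass sanity pass: batch Σ − ignition loss = 500.0 t (targets for the oxides total 500.0 t; against the stated basis, 500.0 t — any gap is answer rounding).
Batch total: Σ batch = 565.9 t; LOI removed, Σ of batch·LOI: 65.93 t; as yield: glass ÷ batch → 88.35%.

Revised batch per 500.0 t frit:
  Al(OH)3: 164.3 t
  Petalite: 392.8 t
  Li2CO3: 8.816 t
Total batch = 565.9 t; LOI loss = 65.93 t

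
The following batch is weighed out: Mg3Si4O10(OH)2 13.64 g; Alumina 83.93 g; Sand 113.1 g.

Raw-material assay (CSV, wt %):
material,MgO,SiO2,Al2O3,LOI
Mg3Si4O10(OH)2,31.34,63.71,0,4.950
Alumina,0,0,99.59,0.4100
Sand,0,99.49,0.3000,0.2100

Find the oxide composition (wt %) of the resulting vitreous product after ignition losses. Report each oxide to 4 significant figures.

Values along the way are displayed rounded off to 4 significant figures within the worked lines. Every computation keeps full precision at each step; every reported value is rounded once only. All derived quantities (totals, LOI, three oxide percentages, the yield, net glass mass) are recomputed in full float precision starting from the weights on 209.4 g of glass, exactly as printed in the question or the answer.
Oxide-by-oxide delivered mass:
  MgO: 13.64·0.3134 = 4.275 g
  SiO2: 13.64·0.6371 + 113.1·0.9949 = 121.2 g
  Al2O3: 83.93·0.9959 + 113.1·0.003000 = 83.93 g
LOI: 13.64·0.04950 + 83.93·0.004100 + 113.1·0.002100 = 1.257 g
Glass mass = batch − LOI = 210.7 − 1.257 = 209.4 g (consistent with Σ oxide mass)
oxide / glass × 100 gives the wt %

Glass mass = 209.4 g (batch 210.7 − LOI 1.257).
Composition: MgO 2.041%, SiO2 57.88%, Al2O3 40.08%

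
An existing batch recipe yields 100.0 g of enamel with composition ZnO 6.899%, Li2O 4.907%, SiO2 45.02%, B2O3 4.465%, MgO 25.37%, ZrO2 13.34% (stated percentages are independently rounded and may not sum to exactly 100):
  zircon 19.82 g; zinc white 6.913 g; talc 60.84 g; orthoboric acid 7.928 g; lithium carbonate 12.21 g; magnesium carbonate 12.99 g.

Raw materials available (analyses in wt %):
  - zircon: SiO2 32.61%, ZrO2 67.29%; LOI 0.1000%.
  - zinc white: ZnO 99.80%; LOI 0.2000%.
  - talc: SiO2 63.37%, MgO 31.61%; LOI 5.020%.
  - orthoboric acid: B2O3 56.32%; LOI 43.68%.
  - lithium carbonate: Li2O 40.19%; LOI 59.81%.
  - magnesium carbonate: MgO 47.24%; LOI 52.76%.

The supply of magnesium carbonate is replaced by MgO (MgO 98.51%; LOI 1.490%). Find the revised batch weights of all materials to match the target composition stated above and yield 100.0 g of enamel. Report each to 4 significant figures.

Mid-chain values appear rounded to four significant digits; every computation keeps exact precision throughout. Each reported figure sees exactly one rounding — all derived quantities are recomputed from the batch weights per 100.0 g of glass at exact precision (net glass mass, the yield, LOI, the six compositions, totals) as set out in question or answer.
Per-oxide target masses for 100.0 g enamel:
  ZnO: 6.899% × 100.0 = 6.899 g
  Li2O: 4.907% × 100.0 = 4.907 g
  SiO2: 45.02% × 100.0 = 45.02 g
  B2O3: 4.465% × 100.0 = 4.465 g
  MgO: 25.37% × 100.0 = 25.37 g
  ZrO2: 13.34% × 100.0 = 13.34 g
Balance tally, oxide-wise, on the weights just shown, relative to the basis at hand (each sum matches its target mass net of answer rounding effects):
  ZnO: 6.913·0.9980 = 6.899 g (target 6.899 g)
  Li2O: 12.21·0.4019 = 4.907 g (target 4.907 g)
  SiO2: 19.82·0.3261 + 60.84·0.6337 = 45.02 g (target 45.02 g)
  B2O3: 7.928·0.5632 = 4.465 g (target 4.465 g)
  MgO: 60.84·0.3161 + 6.231·0.9851 = 25.37 g (target 25.37 g)
  ZrO2: 19.82·0.6729 = 13.34 g (target 13.34 g)
Auditing the glass mass value: net batch after ignition = 100.0 g (targets for the oxides total 100.0 g; the stated basis being 100.0 g — deltas are rounding alone).
Adding the batch up: Σ batch = 113.9 g; Σ batch·LOI gives LOI loss = 13.95 g; the yield ratio, glass ÷ batch: 87.76%.

Revised batch per 100.0 g enamel:
  zircon: 19.82 g
  zinc white: 6.913 g
  talc: 60.84 g
  orthoboric acid: 7.928 g
  lithium carbonate: 12.21 g
  MgO: 6.231 g
Total batch = 113.9 g; LOI loss = 13.95 g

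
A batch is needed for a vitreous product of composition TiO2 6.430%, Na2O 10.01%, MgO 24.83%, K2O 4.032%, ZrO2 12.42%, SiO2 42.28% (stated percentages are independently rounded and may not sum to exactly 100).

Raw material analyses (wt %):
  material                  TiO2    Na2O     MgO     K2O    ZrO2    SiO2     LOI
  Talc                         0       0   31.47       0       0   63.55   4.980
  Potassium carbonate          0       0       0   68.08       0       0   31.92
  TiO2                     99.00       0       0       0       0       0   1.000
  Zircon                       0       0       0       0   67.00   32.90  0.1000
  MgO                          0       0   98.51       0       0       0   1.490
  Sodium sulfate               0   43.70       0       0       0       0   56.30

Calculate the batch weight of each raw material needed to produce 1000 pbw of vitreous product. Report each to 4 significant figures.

Working values are rounded to 4 significant digits when displayed; all arithmetic maintains full precision in every operation — exactly one rounding is applied to each reported result — all derived quantities (glass mass, LOI, six oxide percentages, the yield, the totals) are computed at full float precision from the batch weights at 1000 pbw of glass, as given in question or answer.
Per-oxide target masses for 1000 pbw vitreous product:
  TiO2: 6.430% × 1000 = 64.30 pbw
  Na2O: 10.01% × 1000 = 100.1 pbw
  MgO: 24.83% × 1000 = 248.3 pbw
  K2O: 4.032% × 1000 = 40.32 pbw
  ZrO2: 12.42% × 1000 = 124.2 pbw
  SiO2: 42.28% × 1000 = 422.8 pbw
Per-oxide balance check from the weights as reported, relative to the basis at hand (target by target, the sums agree inside rounding margins):
  TiO2: 64.95·0.9900 = 64.30 pbw (target 64.30 pbw)
  Na2O: 229.1·0.4370 = 100.1 pbw (target 100.1 pbw)
  MgO: 569.3·0.3147 + 70.18·0.9851 = 248.3 pbw (target 248.3 pbw)
  K2O: 59.22·0.6808 = 40.32 pbw (target 40.32 pbw)
  ZrO2: 185.4·0.6700 = 124.2 pbw (target 124.2 pbw)
  SiO2: 569.3·0.6355 + 185.4·0.3290 = 422.8 pbw (target 422.8 pbw)
Glass-mass sanity pass: the batch minus its LOI: 1000 pbw (targets for the oxides total 1000 pbw; against the stated basis, 1000 pbw — any gap is answer rounding).
Whole-batch sum: Σ batch = 1178 pbw; LOI removed, Σ of batch·LOI: 178.1 pbw; yield = glass ÷ total batch = 84.88%.

Batch per 1000 pbw vitreous product:
  Talc: 569.3 pbw
  Potassium carbonate: 59.22 pbw
  TiO2: 64.95 pbw
  Zircon: 185.4 pbw
  MgO: 70.18 pbw
  Sodium sulfate: 229.1 pbw
Total batch = 1178 pbw; LOI loss = 178.1 pbw; yield = 84.88%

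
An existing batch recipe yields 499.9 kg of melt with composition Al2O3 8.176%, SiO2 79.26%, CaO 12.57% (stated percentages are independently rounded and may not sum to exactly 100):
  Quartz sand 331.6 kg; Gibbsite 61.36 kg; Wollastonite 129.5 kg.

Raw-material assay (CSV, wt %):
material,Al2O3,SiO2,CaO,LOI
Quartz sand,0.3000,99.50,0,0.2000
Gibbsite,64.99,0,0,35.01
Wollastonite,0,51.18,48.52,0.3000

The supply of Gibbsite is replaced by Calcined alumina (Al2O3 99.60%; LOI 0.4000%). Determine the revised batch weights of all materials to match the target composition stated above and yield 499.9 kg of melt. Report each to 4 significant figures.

Revised batch per 499.9 kg melt:
  Quartz sand: 331.6 kg
  Calcined alumina: 40.04 kg
  Wollastonite: 129.5 kg
Total batch = 501.1 kg; LOI loss = 1.212 kg

The whole derivation carries full float precision from first step to last — intermediates are displayed with 4-significant-figure rounding in the printout — every reported result takes a single rounding — derived quantities (LOI, three oxide percentages, the totals, net glass mass, yield) are computed from the batch weights on 499.9 kg of glass at full precision precisely as stated by the problem or the answer.
Oxide mass targets, per 499.9 kg melt:
  Al2O3: 8.176% × 499.9 = 40.87 kg
  SiO2: 79.26% × 499.9 = 396.2 kg
  CaO: 12.57% × 499.9 = 62.84 kg
A balance pass over the oxides, from the weights as reported, per the basis as stated (every target is met by its sum inside rounding margins):
  Al2O3: 331.6·0.003000 + 40.04·0.9960 = 40.87 kg (target 40.87 kg)
  SiO2: 331.6·0.9950 + 129.5·0.5118 = 396.2 kg (target 396.2 kg)
  CaO: 129.5·0.4852 = 62.83 kg (target 62.84 kg)
Mass balance on the glass: the batch minus its LOI: 499.9 kg (targets for the oxides total 499.9 kg; stated basis 499.9 kg — rounding explains the deltas).
Batch grand total — Σ batch = 501.1 kg; ignition loss, Σ(batch × LOI) = 1.212 kg; glass ÷ batch gives a yield of 99.76%.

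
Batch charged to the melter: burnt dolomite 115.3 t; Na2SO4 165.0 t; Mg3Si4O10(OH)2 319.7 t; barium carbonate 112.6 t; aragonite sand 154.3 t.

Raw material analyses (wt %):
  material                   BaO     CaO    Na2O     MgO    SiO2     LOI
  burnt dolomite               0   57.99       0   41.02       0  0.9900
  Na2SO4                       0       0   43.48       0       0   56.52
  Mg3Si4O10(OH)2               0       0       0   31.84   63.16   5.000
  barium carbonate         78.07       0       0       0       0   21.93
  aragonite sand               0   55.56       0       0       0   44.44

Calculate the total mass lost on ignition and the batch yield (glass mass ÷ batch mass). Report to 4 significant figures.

All internal work maintains exact precision at every stage — in-progress results are displayed rounded off to 4 significant figures between the steps — exactly one rounding lands on every reported value — the derived quantities, including ignition loss, the totals, the five compositions, the yield, net glass mass, are recomputed using the weight values on 663.3 t of glass at exact precision as set out in the problem or answer text.
Material-by-material LOI:
  burnt dolomite: 115.3 × 0.009900 = 1.141 t
  Na2SO4: 165.0 × 0.5652 = 93.26 t
  Mg3Si4O10(OH)2: 319.7 × 0.05000 = 15.98 t
  barium carbonate: 112.6 × 0.2193 = 24.69 t
  aragonite sand: 154.3 × 0.4444 = 68.57 t
Total LOI = 203.6 t
Glass = batch − LOI = 866.9 − 203.6 = 663.3 t

LOI loss = 203.6 t; glass = 663.3 t; yield = 76.51%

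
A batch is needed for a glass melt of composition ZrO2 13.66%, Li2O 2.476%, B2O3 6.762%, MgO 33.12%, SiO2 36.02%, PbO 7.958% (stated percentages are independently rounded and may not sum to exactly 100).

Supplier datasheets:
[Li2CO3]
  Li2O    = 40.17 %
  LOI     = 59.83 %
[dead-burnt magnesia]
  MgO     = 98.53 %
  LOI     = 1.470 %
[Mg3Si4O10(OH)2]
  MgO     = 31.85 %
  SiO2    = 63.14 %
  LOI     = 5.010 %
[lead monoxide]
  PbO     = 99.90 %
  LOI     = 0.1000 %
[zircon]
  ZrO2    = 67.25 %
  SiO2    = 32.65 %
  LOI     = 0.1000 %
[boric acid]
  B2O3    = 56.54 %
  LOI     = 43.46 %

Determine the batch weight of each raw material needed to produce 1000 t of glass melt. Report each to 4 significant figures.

All internal work carries exact precision in all steps — rounding to four significant digits applies to each in-between result as shown — exactly one rounding lands on every reported result. All derived quantities are computed at exact precision (totals, net glass mass, ignition loss, the six compositions, yield) from the weighed amounts on 1000 t of glass, as they appear in either problem or answer.
The oxide mass targets at 1000 t glass melt:
  ZrO2: 13.66% × 1000 = 136.6 t
  Li2O: 2.476% × 1000 = 24.76 t
  B2O3: 6.762% × 1000 = 67.62 t
  MgO: 33.12% × 1000 = 331.2 t
  SiO2: 36.02% × 1000 = 360.2 t
  PbO: 7.958% × 1000 = 79.58 t
Oxide-by-oxide audit from the weights as reported, on the stated basis (delivered sums recover each target net of answer rounding effects):
  ZrO2: 203.1·0.6725 = 136.6 t (target 136.6 t)
  Li2O: 61.64·0.4017 = 24.76 t (target 24.76 t)
  B2O3: 119.6·0.5654 = 67.62 t (target 67.62 t)
  MgO: 185.7·0.9853 + 465.4·0.3185 = 331.2 t (target 331.2 t)
  SiO2: 465.4·0.6314 + 203.1·0.3265 = 360.2 t (target 360.2 t)
  PbO: 79.66·0.9990 = 79.58 t (target 79.58 t)
The glass-mass cross-check: the batch minus its LOI: 999.9 t (per-oxide target masses sum to 1000 t; against the stated basis, 1000 t — a pure rounding effect).
Total batch = Σ batch = 1115 t; LOI loss = Σ batch·LOI = 115.2 t; glass ÷ batch gives a yield of 89.67%.

Batch per 1000 t glass melt:
  Li2CO3: 61.64 t
  dead-burnt magnesia: 185.7 t
  Mg3Si4O10(OH)2: 465.4 t
  lead monoxide: 79.66 t
  zircon: 203.1 t
  boric acid: 119.6 t
Total batch = 1115 t; LOI loss = 115.2 t; yield = 89.67%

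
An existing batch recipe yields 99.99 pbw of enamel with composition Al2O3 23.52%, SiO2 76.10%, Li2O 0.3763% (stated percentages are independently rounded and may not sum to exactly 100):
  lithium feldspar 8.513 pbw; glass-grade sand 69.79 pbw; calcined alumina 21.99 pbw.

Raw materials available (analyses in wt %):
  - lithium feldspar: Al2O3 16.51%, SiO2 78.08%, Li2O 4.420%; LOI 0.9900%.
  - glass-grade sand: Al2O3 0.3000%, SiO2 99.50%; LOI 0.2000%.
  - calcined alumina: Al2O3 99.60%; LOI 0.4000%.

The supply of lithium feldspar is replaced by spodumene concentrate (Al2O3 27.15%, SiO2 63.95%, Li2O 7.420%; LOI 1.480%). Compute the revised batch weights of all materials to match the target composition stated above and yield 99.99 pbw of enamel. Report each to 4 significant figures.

Revised batch per 99.99 pbw enamel:
  spodumene concentrate: 5.071 pbw
  glass-grade sand: 73.22 pbw
  calcined alumina: 22.01 pbw
Total batch = 100.3 pbw; LOI loss = 0.3095 pbw

Mid-chain values are displayed, with 4-significant-digit rounding, at each printed step; every computation holds full float precision all the way through — a single rounding produces every reported value — derived quantities, which include ignition loss, the three compositions, yield, the totals, glass mass, are rebuilt at exact precision, as given in question or answer, starting from the weights at 99.99 pbw of glass.
Target masses of each oxide per 99.99 pbw enamel:
  Al2O3: 23.52% × 99.99 = 23.52 pbw
  SiO2: 76.10% × 99.99 = 76.09 pbw
  Li2O: 0.3763% × 99.99 = 0.3763 pbw
Checking each oxide sum given the weights on record, on the stated basis (oxide sums agree with the targets given rounding of the digits):
  Al2O3: 5.071·0.2715 + 73.22·0.003000 + 22.01·0.9960 = 23.52 pbw (target 23.52 pbw)
  SiO2: 5.071·0.6395 + 73.22·0.9950 = 76.10 pbw (target 76.09 pbw)
  Li2O: 5.071·0.07420 = 0.3763 pbw (target 0.3763 pbw)
Consistency of the glass mass: batch total minus LOI = 99.99 pbw (per-oxide target masses sum to 99.99 pbw; against the stated basis, 99.99 pbw — deltas are rounding alone).
Batch grand total — Σ batch = 100.3 pbw; LOI loss = Σ batch·LOI = 0.3095 pbw; yield, glass over the total, = 99.69%.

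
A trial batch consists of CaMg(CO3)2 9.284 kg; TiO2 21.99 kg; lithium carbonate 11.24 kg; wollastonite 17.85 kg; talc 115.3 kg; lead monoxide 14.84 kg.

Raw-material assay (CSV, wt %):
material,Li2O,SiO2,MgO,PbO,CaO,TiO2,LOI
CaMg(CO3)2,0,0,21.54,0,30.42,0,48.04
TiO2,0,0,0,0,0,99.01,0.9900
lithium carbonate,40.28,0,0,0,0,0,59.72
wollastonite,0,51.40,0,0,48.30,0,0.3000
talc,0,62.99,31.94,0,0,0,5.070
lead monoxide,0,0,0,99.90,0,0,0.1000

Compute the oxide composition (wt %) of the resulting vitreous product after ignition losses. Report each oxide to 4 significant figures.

Glass mass = 173.2 kg (batch 190.5 − LOI 17.30).
Composition: Li2O 2.614%, SiO2 47.23%, MgO 22.42%, PbO 8.560%, CaO 6.608%, TiO2 12.57%

All arithmetic runs at exact precision in all steps — in-progress results are printed, with 4-significant-figure rounding, in the printout. Each reported result includes exactly one rounding; the derived quantities are computed using the weight values per 173.2 kg of glass at full float precision (totals, ignition loss, glass mass, the yield, six oxide percentages) exactly as shown in the problem or the answer.
Mass of each oxide from the mix:
  Li2O: 11.24·0.4028 = 4.527 kg
  SiO2: 17.85·0.5140 + 115.3·0.6299 = 81.80 kg
  MgO: 9.284·0.2154 + 115.3·0.3194 = 38.83 kg
  PbO: 14.84·0.9990 = 14.83 kg
  CaO: 9.284·0.3042 + 17.85·0.4830 = 11.45 kg
  TiO2: 21.99·0.9901 = 21.77 kg
LOI: 9.284·0.4804 + 21.99·0.009900 + 11.24·0.5972 + 17.85·0.003000 + 115.3·0.05070 + 14.84·0.001000 = 17.30 kg
Resulting glass, batch − LOI: 190.5 − 17.30 = 173.2 kg (the oxide masses sum to this)
oxide / glass × 100 gives the wt %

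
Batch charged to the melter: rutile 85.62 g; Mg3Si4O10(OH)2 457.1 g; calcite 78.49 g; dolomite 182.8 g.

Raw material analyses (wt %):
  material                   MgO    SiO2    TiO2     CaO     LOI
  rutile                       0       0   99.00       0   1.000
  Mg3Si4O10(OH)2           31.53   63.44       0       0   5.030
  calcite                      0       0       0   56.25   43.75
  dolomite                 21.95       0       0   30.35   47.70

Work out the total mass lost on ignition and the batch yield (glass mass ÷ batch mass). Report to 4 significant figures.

Mid-chain values are shown with 4-significant-digit rounding on the page. Each numeric step carries exact precision at each step; each reported result is rounded once only; the derived quantities, which include LOI, glass mass, yield, the totals, the four compositions, are computed in full float precision, exactly as printed in problem or answer, using the weight values at 658.6 g of glass.
Material-by-material LOI:
  rutile: 85.62 × 0.01000 = 0.8562 g
  Mg3Si4O10(OH)2: 457.1 × 0.05030 = 22.99 g
  calcite: 78.49 × 0.4375 = 34.34 g
  dolomite: 182.8 × 0.4770 = 87.20 g
Total LOI = 145.4 g
Glass = batch − LOI = 804.0 − 145.4 = 658.6 g

LOI loss = 145.4 g; glass = 658.6 g; yield = 81.92%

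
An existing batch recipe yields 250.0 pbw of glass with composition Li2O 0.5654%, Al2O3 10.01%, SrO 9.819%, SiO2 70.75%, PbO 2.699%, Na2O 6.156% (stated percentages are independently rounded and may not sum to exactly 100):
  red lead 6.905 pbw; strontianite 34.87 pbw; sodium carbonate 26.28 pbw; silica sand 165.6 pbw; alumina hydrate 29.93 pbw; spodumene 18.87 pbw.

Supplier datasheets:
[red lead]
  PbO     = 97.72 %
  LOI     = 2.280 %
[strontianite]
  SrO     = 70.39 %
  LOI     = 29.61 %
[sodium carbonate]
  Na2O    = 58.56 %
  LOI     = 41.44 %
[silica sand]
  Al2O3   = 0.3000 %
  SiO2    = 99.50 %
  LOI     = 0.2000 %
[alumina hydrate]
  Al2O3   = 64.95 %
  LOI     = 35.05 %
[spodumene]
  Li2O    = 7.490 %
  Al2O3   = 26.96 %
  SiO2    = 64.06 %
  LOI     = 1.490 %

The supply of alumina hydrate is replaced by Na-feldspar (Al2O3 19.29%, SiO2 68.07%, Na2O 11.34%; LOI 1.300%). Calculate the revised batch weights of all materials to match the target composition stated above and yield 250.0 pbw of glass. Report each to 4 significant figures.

Revised batch per 250.0 pbw glass:
  red lead: 6.905 pbw
  strontianite: 34.87 pbw
  sodium carbonate: 6.555 pbw
  silica sand: 95.93 pbw
  Na-feldspar: 101.9 pbw
  spodumene: 18.87 pbw
Total batch = 265.0 pbw; LOI loss = 15.00 pbw

Each numeric step runs at full float precision in all steps. The intermediate values are printed (rounded to four significant figures) at each printed step. Every reported figure takes exactly one rounding. The derived quantities (glass mass, the totals, the yield, LOI, six oxide percentages) are rebuilt in full precision using the weight values at 250.0 pbw of glass as quoted within either problem or answer.
Per-oxide target masses for 250.0 pbw glass:
  Li2O: 0.5654% × 250.0 = 1.414 pbw
  Al2O3: 10.01% × 250.0 = 25.02 pbw
  SrO: 9.819% × 250.0 = 24.55 pbw
  SiO2: 70.75% × 250.0 = 176.9 pbw
  PbO: 2.699% × 250.0 = 6.748 pbw
  Na2O: 6.156% × 250.0 = 15.39 pbw
Verifying the oxide balance per the reported batch figures, on the stated basis (each sum matches its target mass exact up to rounding of places):
  Li2O: 18.87·0.07490 = 1.413 pbw (target 1.414 pbw)
  Al2O3: 95.93·0.003000 + 101.9·0.1929 + 18.87·0.2696 = 25.03 pbw (target 25.02 pbw)
  SrO: 34.87·0.7039 = 24.54 pbw (target 24.55 pbw)
  SiO2: 95.93·0.9950 + 101.9·0.6807 + 18.87·0.6406 = 176.9 pbw (target 176.9 pbw)
  PbO: 6.905·0.9772 = 6.748 pbw (target 6.748 pbw)
  Na2O: 6.555·0.5856 + 101.9·0.1134 = 15.39 pbw (target 15.39 pbw)
Glass-mass closure: whole batch net of LOI = 250.0 pbw (targets for the oxides total 250.0 pbw; against the stated basis, 250.0 pbw — any gap is answer rounding).
Total batch = Σ batch = 265.0 pbw; the LOI term Σ batch·LOI equals 15.00 pbw; yield, glass over the total, = 94.34%.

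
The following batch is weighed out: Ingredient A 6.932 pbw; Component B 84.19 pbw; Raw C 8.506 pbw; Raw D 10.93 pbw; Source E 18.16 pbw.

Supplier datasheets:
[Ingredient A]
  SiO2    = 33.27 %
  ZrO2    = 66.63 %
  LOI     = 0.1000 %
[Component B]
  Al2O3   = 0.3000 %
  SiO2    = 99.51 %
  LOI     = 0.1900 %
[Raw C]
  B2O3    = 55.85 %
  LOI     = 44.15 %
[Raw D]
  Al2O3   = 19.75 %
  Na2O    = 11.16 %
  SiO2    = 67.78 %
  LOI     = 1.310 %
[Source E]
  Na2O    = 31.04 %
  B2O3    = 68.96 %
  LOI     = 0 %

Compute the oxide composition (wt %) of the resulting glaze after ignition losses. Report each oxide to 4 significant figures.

The working math holds full float precision throughout. Mid-chain values are printed rounded to four significant figures within the worked lines. Every reported result includes exactly one rounding; derived quantities are recomputed at full precision (ignition loss, glass mass, totals, the yield, five oxide percentages) from the batch weights at 124.7 pbw of glass, as quoted within problem or answer.
Mass of each oxide from the mix:
  Al2O3: 84.19·0.003000 + 10.93·0.1975 = 2.411 pbw
  Na2O: 10.93·0.1116 + 18.16·0.3104 = 6.857 pbw
  SiO2: 6.932·0.3327 + 84.19·0.9951 + 10.93·0.6778 = 93.49 pbw
  ZrO2: 6.932·0.6663 = 4.619 pbw
  B2O3: 8.506·0.5585 + 18.16·0.6896 = 17.27 pbw
LOI: 6.932·0.001000 + 84.19·0.001900 + 8.506·0.4415 + 10.93·0.01310 = 4.065 pbw
Glass = total batch minus LOI = 128.7 − 4.065 = 124.7 pbw (the oxide masses sum to this)
oxide / glass × 100 gives the wt %

Glass mass = 124.7 pbw (batch 128.7 − LOI 4.065).
Composition: Al2O3 1.934%, Na2O 5.501%, SiO2 75.00%, ZrO2 3.705%, B2O3 13.86%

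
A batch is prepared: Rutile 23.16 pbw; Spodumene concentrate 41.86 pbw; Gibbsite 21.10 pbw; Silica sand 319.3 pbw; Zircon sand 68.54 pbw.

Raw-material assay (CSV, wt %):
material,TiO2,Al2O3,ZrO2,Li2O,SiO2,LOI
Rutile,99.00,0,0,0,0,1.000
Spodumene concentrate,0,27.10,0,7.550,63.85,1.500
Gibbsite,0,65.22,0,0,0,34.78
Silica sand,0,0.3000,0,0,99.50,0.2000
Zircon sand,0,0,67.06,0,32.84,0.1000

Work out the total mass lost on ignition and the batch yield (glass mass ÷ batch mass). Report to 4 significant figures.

The whole derivation carries full precision all the way through. Intermediates are shown with 4-significant-figure rounding as written — each reported number is rounded exactly once. All derived quantities are recomputed in full precision (yield, LOI, totals, five oxide percentages, glass mass) from the weighed amounts at 465.1 pbw of glass, as written in the question or the answer.
Per-material ignition loss:
  Rutile: 23.16 × 0.01000 = 0.2316 pbw
  Spodumene concentrate: 41.86 × 0.01500 = 0.6279 pbw
  Gibbsite: 21.10 × 0.3478 = 7.339 pbw
  Silica sand: 319.3 × 0.002000 = 0.6386 pbw
  Zircon sand: 68.54 × 0.001000 = 0.06854 pbw
Total LOI = 8.905 pbw
Glass = batch − LOI = 474.0 − 8.905 = 465.1 pbw

LOI loss = 8.905 pbw; glass = 465.1 pbw; yield = 98.12%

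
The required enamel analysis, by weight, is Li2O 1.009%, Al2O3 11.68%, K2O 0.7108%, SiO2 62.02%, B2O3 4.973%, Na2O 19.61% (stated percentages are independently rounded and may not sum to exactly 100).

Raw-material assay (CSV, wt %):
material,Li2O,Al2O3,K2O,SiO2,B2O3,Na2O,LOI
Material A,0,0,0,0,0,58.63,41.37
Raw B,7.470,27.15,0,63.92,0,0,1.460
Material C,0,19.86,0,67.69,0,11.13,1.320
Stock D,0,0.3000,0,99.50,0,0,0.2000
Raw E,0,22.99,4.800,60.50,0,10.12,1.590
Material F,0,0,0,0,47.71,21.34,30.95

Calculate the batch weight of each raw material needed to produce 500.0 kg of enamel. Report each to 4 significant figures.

All internal work holds full precision end to end. Intermediates are displayed rounded off to 4 significant digits alongside each step; a single rounding yields each reported number — the derived quantities (net glass mass, ignition loss, the totals, six oxide percentages, the yield) are re-derived in exact precision from the weighed amounts per 500.0 kg of glass exactly as shown in the problem or the answer.
Target masses of each oxide per 500.0 kg enamel:
  Li2O: 1.009% × 500.0 = 5.045 kg
  Al2O3: 11.68% × 500.0 = 58.40 kg
  K2O: 0.7108% × 500.0 = 3.554 kg
  SiO2: 62.02% × 500.0 = 310.1 kg
  B2O3: 4.973% × 500.0 = 24.86 kg
  Na2O: 19.61% × 500.0 = 98.05 kg
Verifying the oxide balance applying the batch weights above, per the basis as stated (every target is met by its sum net of answer rounding effects):
  Li2O: 67.54·0.07470 = 5.045 kg (target 5.045 kg)
  Al2O3: 67.54·0.2715 + 113.8·0.1986 + 145.8·0.003000 + 74.04·0.2299 = 58.40 kg (target 58.40 kg)
  K2O: 74.04·0.04800 = 3.554 kg (target 3.554 kg)
  SiO2: 67.54·0.6392 + 113.8·0.6769 + 145.8·0.9950 + 74.04·0.6050 = 310.1 kg (target 310.1 kg)
  B2O3: 52.12·0.4771 = 24.87 kg (target 24.86 kg)
  Na2O: 113.9·0.5863 + 113.8·0.1113 + 74.04·0.1012 + 52.12·0.2134 = 98.06 kg (target 98.05 kg)
Glass-mass bookkeeping: net batch after ignition = 500.0 kg (summing oxide targets gives 500.0 kg; with the basis standing at 500.0 kg — a pure rounding effect).
Batch grand total — Σ batch = 567.2 kg; Σ batch·LOI gives LOI loss = 67.21 kg; as yield: glass ÷ batch → 88.15%.

Batch per 500.0 kg enamel:
  Material A: 113.9 kg
  Raw B: 67.54 kg
  Material C: 113.8 kg
  Stock D: 145.8 kg
  Raw E: 74.04 kg
  Material F: 52.12 kg
Total batch = 567.2 kg; LOI loss = 67.21 kg; yield = 88.15%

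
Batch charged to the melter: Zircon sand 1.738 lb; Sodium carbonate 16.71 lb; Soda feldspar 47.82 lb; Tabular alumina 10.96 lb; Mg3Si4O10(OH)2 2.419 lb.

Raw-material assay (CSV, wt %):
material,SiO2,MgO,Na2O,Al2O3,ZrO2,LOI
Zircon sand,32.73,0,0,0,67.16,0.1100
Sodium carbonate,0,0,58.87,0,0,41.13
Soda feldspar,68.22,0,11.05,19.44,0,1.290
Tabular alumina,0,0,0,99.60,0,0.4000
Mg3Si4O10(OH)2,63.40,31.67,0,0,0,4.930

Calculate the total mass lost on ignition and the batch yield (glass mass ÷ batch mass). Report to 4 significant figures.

The whole derivation maintains exact precision at every stage — mid-chain values are shown with 4-significant-figure rounding in the working; every reported figure is rounded just once. The derived quantities, including the yield, glass mass, ignition loss, five oxide percentages, totals, are computed starting from the weights at 71.99 lb of glass at exact precision as quoted within either problem or answer.
Per-material ignition loss:
  Zircon sand: 1.738 × 0.001100 = 0.001912 lb
  Sodium carbonate: 16.71 × 0.4113 = 6.873 lb
  Soda feldspar: 47.82 × 0.01290 = 0.6169 lb
  Tabular alumina: 10.96 × 0.004000 = 0.04384 lb
  Mg3Si4O10(OH)2: 2.419 × 0.04930 = 0.1193 lb
Total LOI = 7.655 lb
Glass = batch − LOI = 79.65 − 7.655 = 71.99 lb

LOI loss = 7.655 lb; glass = 71.99 lb; yield = 90.39%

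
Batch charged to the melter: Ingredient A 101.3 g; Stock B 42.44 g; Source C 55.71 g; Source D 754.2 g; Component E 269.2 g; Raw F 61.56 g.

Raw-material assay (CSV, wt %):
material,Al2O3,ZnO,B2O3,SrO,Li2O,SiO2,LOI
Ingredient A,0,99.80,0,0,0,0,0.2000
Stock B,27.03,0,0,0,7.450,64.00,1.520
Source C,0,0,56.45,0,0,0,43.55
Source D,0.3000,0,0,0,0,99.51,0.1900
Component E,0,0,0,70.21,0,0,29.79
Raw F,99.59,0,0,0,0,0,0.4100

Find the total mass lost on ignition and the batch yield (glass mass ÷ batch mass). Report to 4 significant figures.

LOI loss = 107.0 g; glass = 1177 g; yield = 91.67%

All arithmetic keeps exact precision at every stage. The intermediate values are displayed, rounded to 4 significant figures, between the steps; every reported number is rounded exactly once. Derived quantities (yield, net glass mass, six oxide percentages, LOI, the totals) are rebuilt in exact precision starting from the weights at 1177 g of glass exactly as shown in the problem or the answer.
Loss on ignition, line by line:
  Ingredient A: 101.3 × 0.002000 = 0.2026 g
  Stock B: 42.44 × 0.01520 = 0.6451 g
  Source C: 55.71 × 0.4355 = 24.26 g
  Source D: 754.2 × 0.001900 = 1.433 g
  Component E: 269.2 × 0.2979 = 80.19 g
  Raw F: 61.56 × 0.004100 = 0.2524 g
Total LOI = 107.0 g
Glass = batch − LOI = 1284 − 107.0 = 1177 g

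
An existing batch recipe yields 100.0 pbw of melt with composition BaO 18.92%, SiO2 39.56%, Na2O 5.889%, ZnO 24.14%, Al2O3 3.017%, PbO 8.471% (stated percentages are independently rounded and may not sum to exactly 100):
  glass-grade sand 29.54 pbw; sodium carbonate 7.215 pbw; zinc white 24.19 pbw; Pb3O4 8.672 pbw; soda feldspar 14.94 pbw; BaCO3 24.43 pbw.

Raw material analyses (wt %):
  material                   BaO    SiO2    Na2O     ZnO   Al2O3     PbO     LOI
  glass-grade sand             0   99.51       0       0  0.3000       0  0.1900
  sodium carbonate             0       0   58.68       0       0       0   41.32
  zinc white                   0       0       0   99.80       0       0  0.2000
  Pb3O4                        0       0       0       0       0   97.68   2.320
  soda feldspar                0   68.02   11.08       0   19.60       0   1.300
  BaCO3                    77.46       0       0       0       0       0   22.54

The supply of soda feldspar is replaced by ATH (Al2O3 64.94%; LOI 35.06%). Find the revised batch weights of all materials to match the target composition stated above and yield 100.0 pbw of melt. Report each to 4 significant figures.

Every computation keeps full float precision through the solve — the intermediate values are printed (rounded to four significant digits) at each printed step. Each reported number is rounded exactly once — derived quantities, including the totals, six oxide percentages, ignition loss, glass mass, yield, are rebuilt from the batch weights per 100.0 pbw of glass in exact precision as set out in question or answer.
Oxide mass targets, per 100.0 pbw melt:
  BaO: 18.92% × 100.0 = 18.92 pbw
  SiO2: 39.56% × 100.0 = 39.56 pbw
  Na2O: 5.889% × 100.0 = 5.889 pbw
  ZnO: 24.14% × 100.0 = 24.14 pbw
  Al2O3: 3.017% × 100.0 = 3.017 pbw
  PbO: 8.471% × 100.0 = 8.471 pbw
Verifying the oxide balance using the reported weights, on the stated basis (sum by sum, the targets are met inside rounding margins):
  BaO: 24.43·0.7746 = 18.92 pbw (target 18.92 pbw)
  SiO2: 39.75·0.9951 = 39.56 pbw (target 39.56 pbw)
  Na2O: 10.04·0.5868 = 5.891 pbw (target 5.889 pbw)
  ZnO: 24.19·0.9980 = 24.14 pbw (target 24.14 pbw)
  Al2O3: 39.75·0.003000 + 4.462·0.6494 = 3.017 pbw (target 3.017 pbw)
  PbO: 8.672·0.9768 = 8.471 pbw (target 8.471 pbw)
Glass-mass closure: batch Σ − ignition loss = 100.0 pbw (summing oxide targets gives 100.0 pbw; the stated basis being 100.0 pbw — gaps are rounding artifacts).
Whole-batch sum: Σ batch = 111.5 pbw; the LOI term Σ batch·LOI equals 11.54 pbw; glass ÷ batch gives a yield of 89.65%.

Revised batch per 100.0 pbw melt:
  glass-grade sand: 39.75 pbw
  sodium carbonate: 10.04 pbw
  zinc white: 24.19 pbw
  Pb3O4: 8.672 pbw
  ATH: 4.462 pbw
  BaCO3: 24.43 pbw
Total batch = 111.5 pbw; LOI loss = 11.54 pbw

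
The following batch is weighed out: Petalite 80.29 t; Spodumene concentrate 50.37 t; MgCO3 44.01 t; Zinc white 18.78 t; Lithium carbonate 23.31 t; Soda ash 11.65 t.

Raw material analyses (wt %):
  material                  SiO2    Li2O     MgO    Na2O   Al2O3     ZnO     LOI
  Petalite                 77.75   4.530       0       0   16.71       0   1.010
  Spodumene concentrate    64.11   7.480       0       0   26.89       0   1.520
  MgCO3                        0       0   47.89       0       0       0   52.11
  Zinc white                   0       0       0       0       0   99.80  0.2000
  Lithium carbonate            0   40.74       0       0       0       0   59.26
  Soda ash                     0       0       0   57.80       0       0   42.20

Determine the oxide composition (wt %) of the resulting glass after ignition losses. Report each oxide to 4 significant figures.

In-progress results are displayed (rounded to 4 significant digits) across the worked steps — the working math runs at full float precision from first step to last. Each reported number sees exactly one rounding; derived quantities (yield, totals, LOI, net glass mass, the six compositions) are re-derived at full float precision starting from the weights per 185.1 t of glass as they appear in question or answer.
Oxide-by-oxide delivered mass:
  SiO2: 80.29·0.7775 + 50.37·0.6411 = 94.72 t
  Li2O: 80.29·0.04530 + 50.37·0.07480 + 23.31·0.4074 = 16.90 t
  MgO: 44.01·0.4789 = 21.08 t
  Na2O: 11.65·0.5780 = 6.734 t
  Al2O3: 80.29·0.1671 + 50.37·0.2689 = 26.96 t
  ZnO: 18.78·0.9980 = 18.74 t
LOI: 80.29·0.01010 + 50.37·0.01520 + 44.01·0.5211 + 18.78·0.002000 + 23.31·0.5926 + 11.65·0.4220 = 43.28 t
Glass = total batch minus LOI = 228.4 − 43.28 = 185.1 t (equal to the oxide-mass sum)
oxide / glass × 100 gives the wt %

Glass mass = 185.1 t (batch 228.4 − LOI 43.28).
Composition: SiO2 51.16%, Li2O 9.129%, MgO 11.38%, Na2O 3.637%, Al2O3 14.56%, ZnO 10.12%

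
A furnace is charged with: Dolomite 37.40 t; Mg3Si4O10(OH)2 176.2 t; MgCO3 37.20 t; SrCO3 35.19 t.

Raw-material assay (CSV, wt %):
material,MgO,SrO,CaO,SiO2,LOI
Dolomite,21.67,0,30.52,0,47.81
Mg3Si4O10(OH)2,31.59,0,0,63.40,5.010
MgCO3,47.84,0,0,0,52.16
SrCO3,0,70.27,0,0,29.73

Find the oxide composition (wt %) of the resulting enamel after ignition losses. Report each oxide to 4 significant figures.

Glass mass = 229.4 t (batch 286.0 − LOI 56.57).
Composition: MgO 35.55%, SrO 10.78%, CaO 4.975%, SiO2 48.69%

Intermediates are displayed, rounded to four significant digits, on the page — each numeric step carries exact precision all the way through. A single rounding finalizes each reported result; derived quantities, which include net glass mass, the four compositions, the totals, the yield, ignition loss, are carried at full precision, as quoted within problem or answer, from the batch weights per 229.4 t of glass.
Delivered oxide masses:
  MgO: 37.40·0.2167 + 176.2·0.3159 + 37.20·0.4784 = 81.56 t
  SrO: 35.19·0.7027 = 24.73 t
  CaO: 37.40·0.3052 = 11.41 t
  SiO2: 176.2·0.6340 = 111.7 t
LOI: 37.40·0.4781 + 176.2·0.05010 + 37.20·0.5216 + 35.19·0.2973 = 56.57 t
Resulting glass, batch − LOI: 286.0 − 56.57 = 229.4 t (= the summed oxide contributions)
wt % = 100 × oxide mass / glass mass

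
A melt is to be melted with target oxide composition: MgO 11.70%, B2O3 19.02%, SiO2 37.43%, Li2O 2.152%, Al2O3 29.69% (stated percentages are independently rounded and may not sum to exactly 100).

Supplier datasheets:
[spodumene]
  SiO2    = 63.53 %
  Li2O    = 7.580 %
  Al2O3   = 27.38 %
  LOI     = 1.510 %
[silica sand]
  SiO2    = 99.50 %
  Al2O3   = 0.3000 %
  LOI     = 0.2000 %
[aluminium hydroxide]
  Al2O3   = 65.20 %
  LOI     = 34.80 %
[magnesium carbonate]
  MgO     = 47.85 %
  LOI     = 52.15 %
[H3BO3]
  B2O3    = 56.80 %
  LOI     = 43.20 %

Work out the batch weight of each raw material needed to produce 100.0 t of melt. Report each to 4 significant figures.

Batch per 100.0 t melt:
  spodumene: 28.39 t
  silica sand: 19.49 t
  aluminium hydroxide: 33.52 t
  magnesium carbonate: 24.45 t
  H3BO3: 33.49 t
Total batch = 139.3 t; LOI loss = 39.35 t; yield = 71.76%

All internal work keeps exact precision at all times — values along the way are displayed, with 4-significant-figure rounding, within the worked lines — a single rounding completes each reported result — the derived quantities (the yield, the totals, LOI, glass mass, five oxide percentages) are computed from the batch weights for 100.0 t of glass at full precision, exactly as shown in the question or the answer.
Target oxide masses per 100.0 t melt:
  MgO: 11.70% × 100.0 = 11.70 t
  B2O3: 19.02% × 100.0 = 19.02 t
  SiO2: 37.43% × 100.0 = 37.43 t
  Li2O: 2.152% × 100.0 = 2.152 t
  Al2O3: 29.69% × 100.0 = 29.69 t
Oxide-by-oxide audit working from each reported weight, for the quoted basis mass (sum by sum, the targets are met modulo rounding of the values):
  MgO: 24.45·0.4785 = 11.70 t (target 11.70 t)
  B2O3: 33.49·0.5680 = 19.02 t (target 19.02 t)
  SiO2: 28.39·0.6353 + 19.49·0.9950 = 37.43 t (target 37.43 t)
  Li2O: 28.39·0.07580 = 2.152 t (target 2.152 t)
  Al2O3: 28.39·0.2738 + 19.49·0.003000 + 33.52·0.6520 = 29.69 t (target 29.69 t)
Auditing the glass mass value: batch Σ − ignition loss = 99.99 t (targets for the oxides total 99.99 t; stated basis 100.0 t — deltas are rounding alone).
Total batch = Σ batch = 139.3 t; LOI removed, Σ of batch·LOI: 39.35 t; yield = glass ÷ total batch = 71.76%.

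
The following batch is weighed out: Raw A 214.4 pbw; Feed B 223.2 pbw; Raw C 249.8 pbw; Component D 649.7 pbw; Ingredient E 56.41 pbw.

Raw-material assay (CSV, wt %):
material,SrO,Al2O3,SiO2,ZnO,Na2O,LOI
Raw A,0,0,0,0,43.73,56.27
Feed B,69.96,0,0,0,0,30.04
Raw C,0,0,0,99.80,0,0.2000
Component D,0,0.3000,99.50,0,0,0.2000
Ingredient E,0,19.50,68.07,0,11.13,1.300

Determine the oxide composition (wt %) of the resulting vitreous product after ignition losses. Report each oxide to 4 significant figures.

Each numeric step carries exact precision at each step; rounding to 4 significant figures applies to each in-between result as displayed. A single rounding produces each reported value. All derived quantities are re-derived at full precision (net glass mass, yield, the five compositions, LOI, the totals) from the batch weights on 1203 pbw of glass, as written in the problem or the answer.
What the batch supplies per oxide:
  SrO: 223.2·0.6996 = 156.2 pbw
  Al2O3: 649.7·0.003000 + 56.41·0.1950 = 12.95 pbw
  SiO2: 649.7·0.9950 + 56.41·0.6807 = 684.8 pbw
  ZnO: 249.8·0.9980 = 249.3 pbw
  Na2O: 214.4·0.4373 + 56.41·0.1113 = 100.0 pbw
LOI: 214.4·0.5627 + 223.2·0.3004 + 249.8·0.002000 + 649.7·0.002000 + 56.41·0.01300 = 190.2 pbw
Glass = total batch minus LOI = 1394 − 190.2 = 1203 pbw (= the summed oxide contributions)
wt % = oxide mass / glass mass × 100

Glass mass = 1203 pbw (batch 1394 − LOI 190.2).
Composition: SrO 12.98%, Al2O3 1.076%, SiO2 56.91%, ZnO 20.72%, Na2O 8.314%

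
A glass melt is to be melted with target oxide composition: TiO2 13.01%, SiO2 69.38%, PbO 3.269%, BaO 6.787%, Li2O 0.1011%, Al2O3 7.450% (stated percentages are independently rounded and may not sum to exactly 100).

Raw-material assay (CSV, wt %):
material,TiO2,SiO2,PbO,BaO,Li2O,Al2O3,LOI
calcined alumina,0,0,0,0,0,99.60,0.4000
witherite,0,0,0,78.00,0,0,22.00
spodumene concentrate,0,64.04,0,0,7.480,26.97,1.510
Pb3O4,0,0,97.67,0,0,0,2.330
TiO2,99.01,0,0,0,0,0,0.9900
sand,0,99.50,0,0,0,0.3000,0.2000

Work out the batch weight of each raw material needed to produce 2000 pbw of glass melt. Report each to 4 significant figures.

Batch per 2000 pbw glass melt:
  calcined alumina: 138.1 pbw
  witherite: 174.0 pbw
  spodumene concentrate: 27.03 pbw
  Pb3O4: 66.94 pbw
  TiO2: 262.8 pbw
  sand: 1377 pbw
Total batch = 2046 pbw; LOI loss = 46.16 pbw; yield = 97.74%

Every computation carries full float precision from start to finish; the intermediate values are rounded off to 4 significant figures when quoted — every reported figure undergoes a single rounding. Derived quantities are carried from the batch weights on 2000 pbw of glass at full precision (the totals, the yield, LOI, net glass mass, the six compositions) as written in either problem or answer.
The oxide mass targets at 2000 pbw glass melt:
  TiO2: 13.01% × 2000 = 260.2 pbw
  SiO2: 69.38% × 2000 = 1388 pbw
  PbO: 3.269% × 2000 = 65.38 pbw
  BaO: 6.787% × 2000 = 135.7 pbw
  Li2O: 0.1011% × 2000 = 2.022 pbw
  Al2O3: 7.450% × 2000 = 149.0 pbw
Per-oxide balance check from the weights as reported, under the basis named above (delivered sums recover each target up to rounding of the answer):
  TiO2: 262.8·0.9901 = 260.2 pbw (target 260.2 pbw)
  SiO2: 27.03·0.6404 + 1377·0.9950 = 1387 pbw (target 1388 pbw)
  PbO: 66.94·0.9767 = 65.38 pbw (target 65.38 pbw)
  BaO: 174.0·0.7800 = 135.7 pbw (target 135.7 pbw)
  Li2O: 27.03·0.07480 = 2.022 pbw (target 2.022 pbw)
  Al2O3: 138.1·0.9960 + 27.03·0.2697 + 1377·0.003000 = 149.0 pbw (target 149.0 pbw)
Glass-mass sanity pass: Σ batch − LOI loss = 2000 pbw (summing oxide targets gives 2000 pbw; versus the stated basis of 2000 pbw — gaps are rounding artifacts).
Batch total: Σ batch = 2046 pbw; ignition loss, Σ(batch × LOI) = 46.16 pbw; glass ÷ batch gives a yield of 97.74%.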